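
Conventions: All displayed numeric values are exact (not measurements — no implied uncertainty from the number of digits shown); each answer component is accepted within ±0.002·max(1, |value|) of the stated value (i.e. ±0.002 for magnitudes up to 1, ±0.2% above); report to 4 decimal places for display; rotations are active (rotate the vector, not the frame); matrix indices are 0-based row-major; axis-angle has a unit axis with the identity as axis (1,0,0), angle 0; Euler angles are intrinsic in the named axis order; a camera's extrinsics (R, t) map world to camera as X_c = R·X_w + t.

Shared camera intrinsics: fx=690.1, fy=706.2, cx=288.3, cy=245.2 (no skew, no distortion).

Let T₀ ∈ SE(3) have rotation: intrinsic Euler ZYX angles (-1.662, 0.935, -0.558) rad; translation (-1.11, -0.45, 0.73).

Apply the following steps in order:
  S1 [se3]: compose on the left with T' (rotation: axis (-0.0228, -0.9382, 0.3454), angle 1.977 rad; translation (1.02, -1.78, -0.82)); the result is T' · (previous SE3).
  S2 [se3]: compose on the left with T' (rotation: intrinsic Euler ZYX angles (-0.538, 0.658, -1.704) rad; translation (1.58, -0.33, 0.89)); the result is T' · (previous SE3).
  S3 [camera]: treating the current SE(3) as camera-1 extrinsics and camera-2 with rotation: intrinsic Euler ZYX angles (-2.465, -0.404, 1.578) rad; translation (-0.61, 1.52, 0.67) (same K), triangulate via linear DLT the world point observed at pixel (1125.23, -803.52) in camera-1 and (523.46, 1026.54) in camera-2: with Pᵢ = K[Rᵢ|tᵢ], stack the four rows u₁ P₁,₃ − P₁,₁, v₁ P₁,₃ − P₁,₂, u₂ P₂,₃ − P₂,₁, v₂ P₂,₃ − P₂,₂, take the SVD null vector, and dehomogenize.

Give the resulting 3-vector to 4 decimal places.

after S1 (compose_se3): R=[0.8936 -0.1738 -0.4139; -0.1644 0.7313 -0.6620; 0.4177 0.6596 0.6249], t=(0.9500, -2.8548, -1.7185)
after S2 (compose_se3): R=[0.8869 -0.2595 0.3822; -0.0217 0.8030 0.5956; -0.4614 -0.5365 0.7066], t=(3.1527, -2.8105, 2.7284)
after S3 (triangulate): (-0.3309, 0.5320, -0.8989)

result = (-0.3309, 0.5320, -0.8989)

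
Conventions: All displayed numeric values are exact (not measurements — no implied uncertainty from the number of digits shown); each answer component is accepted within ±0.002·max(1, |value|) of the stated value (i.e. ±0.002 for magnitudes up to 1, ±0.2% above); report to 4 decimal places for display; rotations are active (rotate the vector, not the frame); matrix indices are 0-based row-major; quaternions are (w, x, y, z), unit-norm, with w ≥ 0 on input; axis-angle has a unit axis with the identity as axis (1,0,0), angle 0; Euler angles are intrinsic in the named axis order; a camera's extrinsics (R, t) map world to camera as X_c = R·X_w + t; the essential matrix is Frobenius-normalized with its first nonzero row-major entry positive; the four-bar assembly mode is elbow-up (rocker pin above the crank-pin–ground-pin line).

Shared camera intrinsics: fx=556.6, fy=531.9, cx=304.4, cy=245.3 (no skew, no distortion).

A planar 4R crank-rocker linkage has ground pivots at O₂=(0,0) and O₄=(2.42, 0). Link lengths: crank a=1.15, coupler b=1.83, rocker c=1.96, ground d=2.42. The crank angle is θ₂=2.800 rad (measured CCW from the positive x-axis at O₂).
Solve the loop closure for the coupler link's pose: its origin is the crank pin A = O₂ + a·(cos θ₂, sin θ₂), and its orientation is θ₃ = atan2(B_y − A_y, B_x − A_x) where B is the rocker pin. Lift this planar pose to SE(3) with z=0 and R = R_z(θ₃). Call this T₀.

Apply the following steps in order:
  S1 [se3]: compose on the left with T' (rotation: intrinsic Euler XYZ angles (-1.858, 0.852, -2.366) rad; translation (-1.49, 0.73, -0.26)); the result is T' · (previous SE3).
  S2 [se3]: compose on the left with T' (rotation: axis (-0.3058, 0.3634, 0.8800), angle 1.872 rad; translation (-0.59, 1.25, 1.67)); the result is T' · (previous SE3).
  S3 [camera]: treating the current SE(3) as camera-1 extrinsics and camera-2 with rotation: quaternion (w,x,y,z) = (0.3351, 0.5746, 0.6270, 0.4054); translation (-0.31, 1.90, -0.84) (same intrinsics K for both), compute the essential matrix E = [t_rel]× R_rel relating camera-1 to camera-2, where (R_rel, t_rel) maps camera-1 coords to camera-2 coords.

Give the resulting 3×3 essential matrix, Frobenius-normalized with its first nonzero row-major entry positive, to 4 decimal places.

source (fourbar_fk): coupler pose = R=[0.9609 -0.2770 0.0000; 0.2770 0.9609 0.0000; 0.0000 0.0000 1.0000], t=(-1.0836, 0.3852, 0.0000)
after S1 (compose_se3): R=[-0.3240 0.5732 0.7526; 0.6018 -0.4889 0.6315; 0.7300 0.6575 -0.1865], t=(-0.8030, -0.1601, -0.5013)
after S2 (compose_se3): R=[-0.5370 0.3796 -0.7534; 0.2148 0.9251 0.3130; 0.8158 0.0063 -0.5783], t=(-0.2906, 0.3567, 1.8545)
after S3 (essential): [0.3381 -0.2565 -0.5278; -0.1580 0.5872 -0.3413; 0.0752 0.0253 -0.2210]

matrix = [0.3381 -0.2565 -0.5278; -0.1580 0.5872 -0.3413; 0.0752 0.0253 -0.2210]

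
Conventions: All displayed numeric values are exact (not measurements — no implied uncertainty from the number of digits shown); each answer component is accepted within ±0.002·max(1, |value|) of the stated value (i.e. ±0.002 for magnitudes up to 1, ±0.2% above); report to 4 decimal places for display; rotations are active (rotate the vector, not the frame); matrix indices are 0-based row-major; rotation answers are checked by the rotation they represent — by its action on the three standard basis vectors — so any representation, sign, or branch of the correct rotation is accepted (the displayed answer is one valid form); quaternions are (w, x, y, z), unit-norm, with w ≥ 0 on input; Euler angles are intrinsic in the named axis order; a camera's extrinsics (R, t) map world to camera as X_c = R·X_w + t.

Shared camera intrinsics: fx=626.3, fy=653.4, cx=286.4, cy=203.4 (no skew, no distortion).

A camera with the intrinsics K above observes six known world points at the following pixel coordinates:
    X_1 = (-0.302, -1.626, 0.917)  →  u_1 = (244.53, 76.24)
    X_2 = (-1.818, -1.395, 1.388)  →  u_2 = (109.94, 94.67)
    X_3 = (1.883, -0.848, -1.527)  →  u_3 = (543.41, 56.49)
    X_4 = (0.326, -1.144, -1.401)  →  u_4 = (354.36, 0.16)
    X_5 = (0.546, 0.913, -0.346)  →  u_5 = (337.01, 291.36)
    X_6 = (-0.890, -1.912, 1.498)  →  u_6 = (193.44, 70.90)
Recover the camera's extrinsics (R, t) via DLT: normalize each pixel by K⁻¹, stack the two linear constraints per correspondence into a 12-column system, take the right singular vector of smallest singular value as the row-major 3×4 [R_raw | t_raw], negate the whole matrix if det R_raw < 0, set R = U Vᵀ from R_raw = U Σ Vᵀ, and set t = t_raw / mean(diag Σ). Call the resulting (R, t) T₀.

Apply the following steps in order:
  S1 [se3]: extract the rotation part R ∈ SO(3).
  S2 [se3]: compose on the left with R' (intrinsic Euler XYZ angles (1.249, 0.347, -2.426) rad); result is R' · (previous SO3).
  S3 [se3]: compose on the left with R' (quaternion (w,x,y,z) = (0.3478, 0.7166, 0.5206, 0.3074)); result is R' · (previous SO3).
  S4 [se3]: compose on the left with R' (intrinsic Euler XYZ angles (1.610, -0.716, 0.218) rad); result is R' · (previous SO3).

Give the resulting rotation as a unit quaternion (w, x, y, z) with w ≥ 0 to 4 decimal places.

source (pnp_recover): camera pose = R=[0.9799 -0.0596 -0.1902; 0.1149 0.9488 0.2942; 0.1629 -0.3102 0.9366], t=(-0.1100, -0.1000, 5.9211)
after S1 (rot_of_se3): [0.9799 -0.0596 -0.1902; 0.1149 0.9488 0.2942; 0.1629 -0.3102 0.9366]
after S2 (compose_so3): [-0.5692 0.5222 0.6351; -0.5904 0.2780 -0.7577; -0.5722 -0.8062 0.1501]
after S3 (compose_so3): [-0.9267 -0.3588 -0.1121; -0.3168 0.5851 0.7465; -0.2023 0.7273 -0.6558]
after S4 (compose_so3): [-0.4981 -0.8371 0.2261; 0.7209 -0.2549 0.6444; -0.4818 0.4840 0.7304]

rotation (quat) = (0.4943, -0.0811, 0.3580, 0.7880)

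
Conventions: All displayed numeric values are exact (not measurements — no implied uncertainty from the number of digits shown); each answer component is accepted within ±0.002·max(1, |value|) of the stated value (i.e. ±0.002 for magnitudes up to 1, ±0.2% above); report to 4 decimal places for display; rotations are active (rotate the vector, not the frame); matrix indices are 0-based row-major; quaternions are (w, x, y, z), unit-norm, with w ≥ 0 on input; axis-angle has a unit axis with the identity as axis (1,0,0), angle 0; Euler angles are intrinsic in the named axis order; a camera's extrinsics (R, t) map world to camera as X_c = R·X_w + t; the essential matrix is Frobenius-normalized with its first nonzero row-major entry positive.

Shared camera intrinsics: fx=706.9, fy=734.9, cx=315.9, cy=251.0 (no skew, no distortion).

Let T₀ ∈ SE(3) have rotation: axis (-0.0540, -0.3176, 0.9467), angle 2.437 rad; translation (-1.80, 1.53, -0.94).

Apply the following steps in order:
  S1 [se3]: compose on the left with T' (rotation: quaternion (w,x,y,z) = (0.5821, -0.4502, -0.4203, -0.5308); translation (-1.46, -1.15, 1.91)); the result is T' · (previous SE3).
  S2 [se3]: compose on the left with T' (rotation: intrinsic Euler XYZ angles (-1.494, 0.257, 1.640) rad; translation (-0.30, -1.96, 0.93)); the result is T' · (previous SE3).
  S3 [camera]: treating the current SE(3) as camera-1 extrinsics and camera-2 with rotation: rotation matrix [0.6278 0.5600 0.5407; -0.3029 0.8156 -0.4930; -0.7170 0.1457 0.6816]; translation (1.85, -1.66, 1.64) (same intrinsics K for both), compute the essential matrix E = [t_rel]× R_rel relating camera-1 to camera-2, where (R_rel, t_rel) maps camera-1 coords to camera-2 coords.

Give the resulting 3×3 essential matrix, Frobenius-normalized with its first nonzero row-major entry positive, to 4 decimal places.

matrix = [0.1613 0.0890 0.6794; 0.1738 0.2542 -0.0119; 0.3318 0.5180 -0.1763]

after S1 (compose_se3): R=[0.5769 -0.6242 -0.5269; 0.3135 -0.4265 0.8484; -0.7543 -0.6546 -0.0504], t=(-0.0743, -1.5835, -0.1772)
after S2 (compose_se3): R=[-0.5328 0.2869 -0.7962; -0.5955 -0.7955 0.1118; -0.6013 0.5337 0.5946], t=(1.1877, -2.5298, 0.8507)
after S3 (essential): [0.1613 0.0890 0.6794; 0.1738 0.2542 -0.0119; 0.3318 0.5180 -0.1763]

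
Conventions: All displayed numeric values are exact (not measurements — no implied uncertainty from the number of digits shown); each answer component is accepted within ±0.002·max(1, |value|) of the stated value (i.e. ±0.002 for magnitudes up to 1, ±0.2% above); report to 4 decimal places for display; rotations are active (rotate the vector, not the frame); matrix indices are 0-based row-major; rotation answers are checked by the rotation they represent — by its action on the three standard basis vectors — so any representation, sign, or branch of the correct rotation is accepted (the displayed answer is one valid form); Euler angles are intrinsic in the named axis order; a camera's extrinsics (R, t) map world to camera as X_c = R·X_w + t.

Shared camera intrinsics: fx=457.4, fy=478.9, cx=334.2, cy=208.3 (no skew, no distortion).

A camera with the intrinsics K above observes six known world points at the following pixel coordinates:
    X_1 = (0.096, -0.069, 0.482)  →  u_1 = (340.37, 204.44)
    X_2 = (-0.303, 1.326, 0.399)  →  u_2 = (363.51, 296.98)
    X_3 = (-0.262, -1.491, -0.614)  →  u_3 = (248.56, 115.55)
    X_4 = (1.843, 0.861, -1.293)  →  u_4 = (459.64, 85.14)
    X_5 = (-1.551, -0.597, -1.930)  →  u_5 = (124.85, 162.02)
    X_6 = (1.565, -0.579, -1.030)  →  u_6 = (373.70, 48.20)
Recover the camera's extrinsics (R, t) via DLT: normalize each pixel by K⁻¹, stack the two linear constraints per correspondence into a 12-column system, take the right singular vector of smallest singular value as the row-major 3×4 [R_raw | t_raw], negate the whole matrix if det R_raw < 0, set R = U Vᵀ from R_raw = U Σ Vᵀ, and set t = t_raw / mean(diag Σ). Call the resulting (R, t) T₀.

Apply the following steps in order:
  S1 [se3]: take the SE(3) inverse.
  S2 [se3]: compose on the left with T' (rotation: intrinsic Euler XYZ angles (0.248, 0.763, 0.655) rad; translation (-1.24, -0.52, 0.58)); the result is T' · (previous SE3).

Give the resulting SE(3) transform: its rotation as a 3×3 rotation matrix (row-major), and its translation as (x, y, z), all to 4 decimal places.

rotation (matrix) = ((0.5129, -0.3375, 0.7893), (0.8288, -0.0446, -0.5577), (0.2235, 0.9403, 0.2568)), translation = (-6.2315, 3.1165, -0.8689)

source (pnp_recover): camera pose = R=[0.8097 0.4604 0.3640; -0.5848 0.6857 0.4335; -0.0500 -0.5638 0.8244], t=(-0.1300, -0.1600, 6.3400)
after S1 (invert_se3): R=[0.8097 -0.5848 -0.0500; 0.4604 0.6857 -0.5638; 0.3640 0.4335 0.8244], t=(0.3288, 3.7442, -5.1099)
after S2 (compose_se3): R=[0.5129 -0.3375 0.7893; 0.8288 -0.0446 -0.5577; 0.2235 0.9403 0.2568], t=(-6.2315, 3.1165, -0.8689)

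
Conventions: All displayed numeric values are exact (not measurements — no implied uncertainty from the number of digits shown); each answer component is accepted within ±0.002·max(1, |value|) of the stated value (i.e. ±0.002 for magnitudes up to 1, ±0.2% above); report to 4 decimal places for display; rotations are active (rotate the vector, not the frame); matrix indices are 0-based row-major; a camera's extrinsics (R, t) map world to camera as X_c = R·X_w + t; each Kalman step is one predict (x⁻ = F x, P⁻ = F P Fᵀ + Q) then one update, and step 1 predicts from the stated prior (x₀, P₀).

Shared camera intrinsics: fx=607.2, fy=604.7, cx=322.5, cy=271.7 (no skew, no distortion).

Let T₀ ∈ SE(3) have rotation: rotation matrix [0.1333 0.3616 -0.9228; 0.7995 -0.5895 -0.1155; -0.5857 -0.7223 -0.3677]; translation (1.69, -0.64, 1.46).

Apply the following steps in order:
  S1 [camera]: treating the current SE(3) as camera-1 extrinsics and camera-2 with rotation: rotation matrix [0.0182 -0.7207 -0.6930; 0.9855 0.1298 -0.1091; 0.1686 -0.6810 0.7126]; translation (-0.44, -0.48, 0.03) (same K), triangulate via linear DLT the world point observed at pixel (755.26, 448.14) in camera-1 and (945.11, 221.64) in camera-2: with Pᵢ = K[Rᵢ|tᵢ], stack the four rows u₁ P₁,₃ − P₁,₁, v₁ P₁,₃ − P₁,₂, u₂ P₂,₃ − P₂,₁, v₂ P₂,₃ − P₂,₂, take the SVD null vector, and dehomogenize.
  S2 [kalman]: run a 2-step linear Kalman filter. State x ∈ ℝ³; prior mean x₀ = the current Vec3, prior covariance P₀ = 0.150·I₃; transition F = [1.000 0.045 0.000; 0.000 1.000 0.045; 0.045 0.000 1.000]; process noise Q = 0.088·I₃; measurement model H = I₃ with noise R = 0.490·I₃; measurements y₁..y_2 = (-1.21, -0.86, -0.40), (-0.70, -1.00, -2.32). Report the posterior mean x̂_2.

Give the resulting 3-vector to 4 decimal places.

result = (-0.3261, -1.1846, -1.0312)

after S1 (triangulate): (0.5600, -1.3718, -0.3699)
after S2 (kf_track): (-0.3261, -1.1846, -1.0312)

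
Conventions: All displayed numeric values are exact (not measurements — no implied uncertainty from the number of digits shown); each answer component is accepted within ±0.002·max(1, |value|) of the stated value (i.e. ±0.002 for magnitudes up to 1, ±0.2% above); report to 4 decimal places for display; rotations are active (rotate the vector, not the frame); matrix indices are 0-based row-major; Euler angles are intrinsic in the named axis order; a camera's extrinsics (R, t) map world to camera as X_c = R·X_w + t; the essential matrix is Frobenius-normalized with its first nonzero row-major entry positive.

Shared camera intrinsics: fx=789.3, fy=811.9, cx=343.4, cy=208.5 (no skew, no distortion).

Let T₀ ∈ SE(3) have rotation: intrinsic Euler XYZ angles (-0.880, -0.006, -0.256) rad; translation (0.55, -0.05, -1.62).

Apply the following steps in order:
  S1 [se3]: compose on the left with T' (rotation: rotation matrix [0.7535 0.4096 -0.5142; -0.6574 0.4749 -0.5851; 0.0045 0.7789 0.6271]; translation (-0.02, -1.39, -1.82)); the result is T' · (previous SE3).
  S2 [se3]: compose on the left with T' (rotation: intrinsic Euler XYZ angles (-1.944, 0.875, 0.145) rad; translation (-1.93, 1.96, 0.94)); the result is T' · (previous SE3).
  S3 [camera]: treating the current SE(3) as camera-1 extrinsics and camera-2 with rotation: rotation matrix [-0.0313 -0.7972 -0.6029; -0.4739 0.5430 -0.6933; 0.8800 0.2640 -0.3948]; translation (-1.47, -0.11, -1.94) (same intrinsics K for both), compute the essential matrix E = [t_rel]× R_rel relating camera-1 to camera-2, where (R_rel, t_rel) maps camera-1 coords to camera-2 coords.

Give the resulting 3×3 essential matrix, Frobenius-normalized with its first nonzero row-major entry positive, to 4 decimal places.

after S1 (compose_se3): R=[0.5625 0.8267 -0.0164; -0.8268 0.5625 -0.0028; 0.0069 0.0152 0.9999], t=(1.2070, -0.8275, -2.8724)
after S2 (compose_se3): R=[0.4386 0.4839 0.7573; -0.2104 -0.7640 0.6100; 0.8737 -0.4269 -0.2333], t=(-3.2925, -0.4585, 2.5790)
after S3 (essential): [0.1968 0.2293 0.2462; -0.4528 0.4647 -0.2687; -0.2067 -0.4559 -0.3231]

matrix = [0.1968 0.2293 0.2462; -0.4528 0.4647 -0.2687; -0.2067 -0.4559 -0.3231]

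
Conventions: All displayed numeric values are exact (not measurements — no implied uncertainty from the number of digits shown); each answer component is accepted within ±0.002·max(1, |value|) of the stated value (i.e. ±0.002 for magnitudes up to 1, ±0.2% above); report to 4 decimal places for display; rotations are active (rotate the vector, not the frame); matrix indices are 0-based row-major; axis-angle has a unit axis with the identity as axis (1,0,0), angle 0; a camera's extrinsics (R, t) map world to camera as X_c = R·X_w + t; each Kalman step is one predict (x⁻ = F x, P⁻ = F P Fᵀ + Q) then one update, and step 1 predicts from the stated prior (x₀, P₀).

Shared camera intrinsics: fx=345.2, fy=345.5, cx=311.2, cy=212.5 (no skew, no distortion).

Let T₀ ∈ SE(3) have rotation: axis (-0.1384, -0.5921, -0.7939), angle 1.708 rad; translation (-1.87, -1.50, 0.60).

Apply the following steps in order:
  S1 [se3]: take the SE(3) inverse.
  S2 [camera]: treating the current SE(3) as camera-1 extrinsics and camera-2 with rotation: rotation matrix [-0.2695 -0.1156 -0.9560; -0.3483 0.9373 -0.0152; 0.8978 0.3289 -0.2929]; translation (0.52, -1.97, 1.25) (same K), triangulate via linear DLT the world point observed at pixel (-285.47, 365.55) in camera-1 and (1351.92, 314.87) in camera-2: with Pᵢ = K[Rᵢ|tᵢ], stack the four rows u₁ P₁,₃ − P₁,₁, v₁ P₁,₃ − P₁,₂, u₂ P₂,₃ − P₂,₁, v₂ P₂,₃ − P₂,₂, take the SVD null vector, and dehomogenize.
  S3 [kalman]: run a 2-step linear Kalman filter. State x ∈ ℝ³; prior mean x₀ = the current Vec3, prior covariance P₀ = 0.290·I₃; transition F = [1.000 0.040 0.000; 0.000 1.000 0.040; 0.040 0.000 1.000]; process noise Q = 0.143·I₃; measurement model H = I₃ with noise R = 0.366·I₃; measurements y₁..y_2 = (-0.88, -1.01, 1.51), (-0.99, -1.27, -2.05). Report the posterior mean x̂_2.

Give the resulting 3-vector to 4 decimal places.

after S1 (invert_se3): R=[-0.1150 -0.6933 0.7114; 0.8796 0.2617 0.3973; -0.4616 0.6715 0.5797], t=(-1.6818, 1.7991, -0.2039)
after S2 (triangulate): (-1.6737, 1.5739, -0.1338)
after S3 (kf_track): (-1.1368, -0.5203, -0.6548)

result = (-1.1368, -0.5203, -0.6548)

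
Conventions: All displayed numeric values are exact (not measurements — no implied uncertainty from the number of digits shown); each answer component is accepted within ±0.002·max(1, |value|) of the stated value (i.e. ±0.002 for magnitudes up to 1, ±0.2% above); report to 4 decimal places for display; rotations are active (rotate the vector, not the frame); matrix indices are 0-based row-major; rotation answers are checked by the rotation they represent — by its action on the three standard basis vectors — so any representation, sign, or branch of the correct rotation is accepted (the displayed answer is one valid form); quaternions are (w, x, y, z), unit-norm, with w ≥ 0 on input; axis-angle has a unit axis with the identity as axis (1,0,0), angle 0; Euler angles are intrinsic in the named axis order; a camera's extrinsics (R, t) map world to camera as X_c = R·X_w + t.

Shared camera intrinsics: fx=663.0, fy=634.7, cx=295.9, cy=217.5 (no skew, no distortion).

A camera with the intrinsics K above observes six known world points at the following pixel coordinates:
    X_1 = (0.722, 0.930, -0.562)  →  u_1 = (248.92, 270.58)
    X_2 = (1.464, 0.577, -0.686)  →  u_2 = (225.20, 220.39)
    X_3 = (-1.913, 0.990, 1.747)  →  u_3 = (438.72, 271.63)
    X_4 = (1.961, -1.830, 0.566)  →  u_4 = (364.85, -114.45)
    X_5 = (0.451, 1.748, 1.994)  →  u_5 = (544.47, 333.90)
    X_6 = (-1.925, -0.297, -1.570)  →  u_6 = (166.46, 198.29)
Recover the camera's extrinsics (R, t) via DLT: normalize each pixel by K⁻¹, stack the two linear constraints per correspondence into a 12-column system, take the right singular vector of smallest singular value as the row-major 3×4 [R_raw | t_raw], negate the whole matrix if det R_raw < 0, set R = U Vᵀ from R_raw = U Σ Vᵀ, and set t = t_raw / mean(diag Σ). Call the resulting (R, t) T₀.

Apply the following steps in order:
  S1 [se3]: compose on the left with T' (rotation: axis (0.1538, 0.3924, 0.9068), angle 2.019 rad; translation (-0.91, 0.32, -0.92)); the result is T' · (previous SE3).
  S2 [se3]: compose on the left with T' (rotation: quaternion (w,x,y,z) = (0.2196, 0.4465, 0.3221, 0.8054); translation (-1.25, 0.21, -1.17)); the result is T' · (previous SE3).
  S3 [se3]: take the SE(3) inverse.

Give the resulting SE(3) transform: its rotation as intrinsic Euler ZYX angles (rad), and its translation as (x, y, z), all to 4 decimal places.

source (pnp_recover): camera pose = R=[0.0413 0.0982 0.9943; -0.1491 0.9846 -0.0910; -0.9880 -0.1445 0.0553], t=(0.0400, -0.3901, 6.4903)
after S1 (compose_se3): R=[-0.4545 -0.8387 -0.3000; -0.2980 -0.1742 0.9385; -0.8394 0.5159 -0.1707], t=(2.9520, 2.8497, 3.6586)
after S2 (compose_se3): R=[-0.4734 0.8790 -0.0576; -0.3550 -0.2502 -0.9008; -0.8062 -0.4060 0.4305], t=(0.2203, 1.3005, 4.0136)
after S3 (invert_se3): R=[-0.4734 -0.3550 -0.8062; 0.8790 -0.2502 -0.4060; -0.0576 -0.9008 0.4305], t=(3.8015, 1.7611, -0.5436)

rotation (euler_zyx) = (2.0648, 0.0576, -1.1250), translation = (3.8015, 1.7611, -0.5436)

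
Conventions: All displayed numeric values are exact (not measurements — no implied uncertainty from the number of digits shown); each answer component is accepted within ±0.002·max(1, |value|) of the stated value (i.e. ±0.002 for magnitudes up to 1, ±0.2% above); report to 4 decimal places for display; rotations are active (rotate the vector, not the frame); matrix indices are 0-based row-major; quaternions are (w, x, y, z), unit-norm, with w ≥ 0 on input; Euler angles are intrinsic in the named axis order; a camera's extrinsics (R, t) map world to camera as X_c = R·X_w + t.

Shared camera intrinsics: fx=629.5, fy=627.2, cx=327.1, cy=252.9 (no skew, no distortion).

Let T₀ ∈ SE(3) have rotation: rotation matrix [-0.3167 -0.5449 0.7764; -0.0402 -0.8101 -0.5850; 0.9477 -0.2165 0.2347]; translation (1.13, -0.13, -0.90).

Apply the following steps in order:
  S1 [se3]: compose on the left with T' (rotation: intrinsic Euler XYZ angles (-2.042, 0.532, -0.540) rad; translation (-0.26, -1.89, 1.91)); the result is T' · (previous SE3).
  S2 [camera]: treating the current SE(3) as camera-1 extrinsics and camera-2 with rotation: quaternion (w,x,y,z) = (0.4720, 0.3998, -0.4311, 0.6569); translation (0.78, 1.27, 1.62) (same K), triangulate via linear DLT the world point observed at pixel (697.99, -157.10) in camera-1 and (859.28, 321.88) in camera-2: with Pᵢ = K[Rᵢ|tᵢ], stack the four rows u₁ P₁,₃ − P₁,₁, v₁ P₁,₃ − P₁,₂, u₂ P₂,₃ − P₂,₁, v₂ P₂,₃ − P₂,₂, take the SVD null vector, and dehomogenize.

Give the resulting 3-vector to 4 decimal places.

result = (0.4327, -1.5385, 1.4480)

after S1 (compose_se3): R=[0.2288 -0.8715 0.4337; 0.8015 0.4215 0.4241; -0.5524 0.2506 0.7950], t=(0.0611, -2.6746, 3.0869)
after S2 (triangulate): (0.4327, -1.5385, 1.4480)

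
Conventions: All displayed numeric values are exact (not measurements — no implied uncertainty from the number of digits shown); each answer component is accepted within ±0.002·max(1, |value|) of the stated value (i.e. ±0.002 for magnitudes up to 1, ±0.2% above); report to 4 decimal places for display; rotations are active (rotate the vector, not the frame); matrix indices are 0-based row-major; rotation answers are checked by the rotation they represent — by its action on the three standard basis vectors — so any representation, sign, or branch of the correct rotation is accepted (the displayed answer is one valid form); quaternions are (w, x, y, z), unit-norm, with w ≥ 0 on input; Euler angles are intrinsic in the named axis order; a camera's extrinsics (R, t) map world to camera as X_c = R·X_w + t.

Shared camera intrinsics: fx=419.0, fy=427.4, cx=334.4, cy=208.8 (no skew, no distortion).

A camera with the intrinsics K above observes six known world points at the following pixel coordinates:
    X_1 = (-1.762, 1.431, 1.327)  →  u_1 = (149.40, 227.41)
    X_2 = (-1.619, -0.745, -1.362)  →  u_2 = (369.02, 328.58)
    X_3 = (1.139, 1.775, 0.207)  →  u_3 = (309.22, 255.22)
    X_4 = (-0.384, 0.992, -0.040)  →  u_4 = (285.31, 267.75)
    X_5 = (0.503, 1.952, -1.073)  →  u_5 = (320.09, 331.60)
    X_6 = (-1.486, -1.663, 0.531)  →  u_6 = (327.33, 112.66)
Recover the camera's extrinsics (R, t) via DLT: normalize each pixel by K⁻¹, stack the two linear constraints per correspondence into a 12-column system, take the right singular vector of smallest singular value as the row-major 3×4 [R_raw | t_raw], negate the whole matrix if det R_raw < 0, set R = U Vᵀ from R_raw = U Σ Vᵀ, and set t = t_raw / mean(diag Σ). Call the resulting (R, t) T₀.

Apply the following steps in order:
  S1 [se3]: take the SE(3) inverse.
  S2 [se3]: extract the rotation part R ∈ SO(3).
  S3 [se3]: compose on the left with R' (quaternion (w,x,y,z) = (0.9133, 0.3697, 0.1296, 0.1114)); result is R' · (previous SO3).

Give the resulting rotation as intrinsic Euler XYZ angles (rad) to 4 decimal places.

source (pnp_recover): camera pose = R=[0.5715 -0.6089 -0.5501; -0.1634 0.5726 -0.8034; 0.8042 0.5490 0.2277], t=(0.0599, 0.2100, 6.1000)
after S1 (invert_se3): R=[0.5715 -0.1634 0.8042; -0.6089 0.5726 0.5490; -0.5501 -0.8034 0.2277], t=(-4.9054, -3.4328, -1.1876)
after S2 (rot_of_se3): [0.5715 -0.1634 0.8042; -0.6089 0.5726 0.5490; -0.5501 -0.8034 0.2277]
after S3 (compose_so3): [0.4281 -0.4718 0.7708; 0.0993 0.8723 0.4788; -0.8982 -0.1284 0.4203]

rotation (euler_xyz) = (-0.8504, 0.8801, 0.8339)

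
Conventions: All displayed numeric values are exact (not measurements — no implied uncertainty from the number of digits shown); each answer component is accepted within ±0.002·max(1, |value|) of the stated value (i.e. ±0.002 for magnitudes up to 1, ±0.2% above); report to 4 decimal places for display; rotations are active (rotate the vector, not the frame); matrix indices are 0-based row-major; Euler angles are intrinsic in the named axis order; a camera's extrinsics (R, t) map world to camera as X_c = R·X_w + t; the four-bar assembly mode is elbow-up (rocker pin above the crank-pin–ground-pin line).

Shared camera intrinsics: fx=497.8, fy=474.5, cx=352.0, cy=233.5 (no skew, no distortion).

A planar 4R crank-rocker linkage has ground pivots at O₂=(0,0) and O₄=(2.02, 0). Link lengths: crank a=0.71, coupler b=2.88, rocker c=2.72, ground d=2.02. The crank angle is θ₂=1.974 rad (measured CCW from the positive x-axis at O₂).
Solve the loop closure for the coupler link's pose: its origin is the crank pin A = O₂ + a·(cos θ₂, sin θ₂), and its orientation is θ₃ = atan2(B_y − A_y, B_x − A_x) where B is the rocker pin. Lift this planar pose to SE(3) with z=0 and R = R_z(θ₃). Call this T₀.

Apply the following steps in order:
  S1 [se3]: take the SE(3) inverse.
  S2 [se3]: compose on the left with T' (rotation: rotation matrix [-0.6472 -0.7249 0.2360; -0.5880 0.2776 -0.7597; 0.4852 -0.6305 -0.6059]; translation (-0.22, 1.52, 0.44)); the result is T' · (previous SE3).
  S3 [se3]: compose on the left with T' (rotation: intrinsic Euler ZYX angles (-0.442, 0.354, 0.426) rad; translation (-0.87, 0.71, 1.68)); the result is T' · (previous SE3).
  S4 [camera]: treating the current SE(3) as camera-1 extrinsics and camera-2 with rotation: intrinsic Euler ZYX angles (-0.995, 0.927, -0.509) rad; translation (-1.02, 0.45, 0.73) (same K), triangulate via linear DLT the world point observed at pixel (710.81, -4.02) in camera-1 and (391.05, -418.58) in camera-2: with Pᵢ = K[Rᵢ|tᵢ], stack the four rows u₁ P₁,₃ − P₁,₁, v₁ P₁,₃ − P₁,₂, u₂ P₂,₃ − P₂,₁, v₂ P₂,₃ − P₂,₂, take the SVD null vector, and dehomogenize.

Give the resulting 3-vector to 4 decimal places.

result = (1.0408, -1.3114, 1.8506)

source (fourbar_fk): coupler pose = R=[0.7014 -0.7127 0.0000; 0.7127 0.7014 0.0000; 0.0000 0.0000 1.0000], t=(-0.2786, 0.6531, 0.0000)
after S1 (invert_se3): R=[0.7014 0.7127 0.0000; -0.7127 0.7014 -0.0000; 0.0000 0.0000 1.0000], t=(-0.2700, -0.6566, 0.0000)
after S2 (compose_se3): R=[0.0627 -0.9697 0.2360; -0.6103 -0.2244 -0.7597; 0.7897 -0.0964 -0.6059], t=(0.4308, 1.4965, 0.7230)
after S3 (compose_se3): R=[-0.1779 -0.9491 -0.2600; -0.8917 0.2672 -0.3654; 0.4162 0.1668 -0.8938], t=(0.3504, 1.3096, 2.7283)
after S4 (triangulate): (1.0408, -1.3114, 1.8506)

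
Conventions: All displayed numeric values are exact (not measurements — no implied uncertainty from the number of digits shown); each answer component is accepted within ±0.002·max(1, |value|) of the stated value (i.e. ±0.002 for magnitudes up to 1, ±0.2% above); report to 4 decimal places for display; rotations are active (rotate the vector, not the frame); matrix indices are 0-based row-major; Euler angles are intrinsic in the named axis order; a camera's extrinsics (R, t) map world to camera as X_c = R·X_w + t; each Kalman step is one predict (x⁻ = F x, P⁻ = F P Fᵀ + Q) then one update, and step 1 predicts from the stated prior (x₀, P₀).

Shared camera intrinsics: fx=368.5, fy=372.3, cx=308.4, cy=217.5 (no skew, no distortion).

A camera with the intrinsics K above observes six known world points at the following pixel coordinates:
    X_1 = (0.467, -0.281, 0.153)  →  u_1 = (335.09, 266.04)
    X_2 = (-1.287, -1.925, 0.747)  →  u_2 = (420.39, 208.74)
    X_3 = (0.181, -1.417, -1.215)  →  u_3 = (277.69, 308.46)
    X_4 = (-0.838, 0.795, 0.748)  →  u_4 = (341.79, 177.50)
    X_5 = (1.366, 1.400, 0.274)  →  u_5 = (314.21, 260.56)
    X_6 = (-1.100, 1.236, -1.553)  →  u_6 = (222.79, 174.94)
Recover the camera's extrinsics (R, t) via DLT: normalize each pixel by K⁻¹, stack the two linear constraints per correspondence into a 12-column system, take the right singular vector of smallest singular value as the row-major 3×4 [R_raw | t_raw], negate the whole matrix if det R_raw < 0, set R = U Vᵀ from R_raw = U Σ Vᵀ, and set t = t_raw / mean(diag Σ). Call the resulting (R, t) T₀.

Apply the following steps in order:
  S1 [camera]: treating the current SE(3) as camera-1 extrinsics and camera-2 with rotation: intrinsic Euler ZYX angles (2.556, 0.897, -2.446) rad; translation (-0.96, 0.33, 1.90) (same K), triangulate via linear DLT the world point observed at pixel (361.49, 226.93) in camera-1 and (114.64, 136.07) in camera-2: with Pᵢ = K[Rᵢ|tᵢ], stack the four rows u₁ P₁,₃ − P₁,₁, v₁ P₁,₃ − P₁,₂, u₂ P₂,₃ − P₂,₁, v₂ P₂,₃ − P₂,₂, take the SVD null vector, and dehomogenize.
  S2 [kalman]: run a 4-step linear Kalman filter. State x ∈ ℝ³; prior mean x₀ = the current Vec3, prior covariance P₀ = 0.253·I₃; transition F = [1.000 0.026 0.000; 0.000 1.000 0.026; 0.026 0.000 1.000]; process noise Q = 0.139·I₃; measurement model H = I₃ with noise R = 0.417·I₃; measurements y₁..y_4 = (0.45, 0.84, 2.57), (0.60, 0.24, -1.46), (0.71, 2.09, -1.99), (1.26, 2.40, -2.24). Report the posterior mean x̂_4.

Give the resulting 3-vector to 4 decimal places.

source (pnp_recover): camera pose = R=[0.0453 -0.3093 0.9499; 0.8996 -0.4008 -0.1735; 0.4343 0.8624 0.2601], t=(0.2500, 0.4000, 6.9496)
after S1 (triangulate): (-0.4837, -0.6935, 0.4847)
after S2 (kf_track): (0.8169, 1.5948, -1.3882)

result = (0.8169, 1.5948, -1.3882)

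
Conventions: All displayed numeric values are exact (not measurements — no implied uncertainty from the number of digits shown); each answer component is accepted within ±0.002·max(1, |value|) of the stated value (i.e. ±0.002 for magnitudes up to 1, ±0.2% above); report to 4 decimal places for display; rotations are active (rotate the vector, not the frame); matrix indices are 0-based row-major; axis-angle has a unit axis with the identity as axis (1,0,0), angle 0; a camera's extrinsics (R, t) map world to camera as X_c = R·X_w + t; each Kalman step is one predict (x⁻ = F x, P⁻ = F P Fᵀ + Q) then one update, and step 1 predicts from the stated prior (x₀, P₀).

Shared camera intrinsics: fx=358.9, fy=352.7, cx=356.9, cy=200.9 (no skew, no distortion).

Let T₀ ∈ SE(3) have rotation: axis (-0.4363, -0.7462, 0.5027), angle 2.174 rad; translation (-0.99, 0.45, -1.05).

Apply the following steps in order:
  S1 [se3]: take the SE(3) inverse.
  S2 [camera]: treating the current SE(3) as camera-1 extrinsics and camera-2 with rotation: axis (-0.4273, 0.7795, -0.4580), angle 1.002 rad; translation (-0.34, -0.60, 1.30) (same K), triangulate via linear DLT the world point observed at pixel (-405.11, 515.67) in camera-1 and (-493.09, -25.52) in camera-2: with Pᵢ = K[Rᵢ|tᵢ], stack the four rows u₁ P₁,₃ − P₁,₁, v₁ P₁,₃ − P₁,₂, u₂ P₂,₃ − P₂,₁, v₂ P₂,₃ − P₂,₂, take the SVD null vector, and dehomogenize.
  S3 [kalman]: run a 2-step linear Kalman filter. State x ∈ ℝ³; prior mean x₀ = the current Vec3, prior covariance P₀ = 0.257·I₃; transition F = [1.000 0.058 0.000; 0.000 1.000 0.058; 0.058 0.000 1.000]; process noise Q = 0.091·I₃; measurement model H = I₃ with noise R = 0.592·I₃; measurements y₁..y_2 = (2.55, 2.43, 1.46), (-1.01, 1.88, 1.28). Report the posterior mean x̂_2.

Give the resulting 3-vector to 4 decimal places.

after S1 (invert_se3): R=[-0.2688 0.9243 0.2708; 0.0962 0.3056 -0.9473; -0.9584 -0.2286 -0.1711], t=(-0.3977, -1.0369, -1.0256)
after S2 (triangulate): (-1.1233, -0.3975, -1.7531)
after S3 (kf_track): (-0.0957, 1.0624, 0.0974)

result = (-0.0957, 1.0624, 0.0974)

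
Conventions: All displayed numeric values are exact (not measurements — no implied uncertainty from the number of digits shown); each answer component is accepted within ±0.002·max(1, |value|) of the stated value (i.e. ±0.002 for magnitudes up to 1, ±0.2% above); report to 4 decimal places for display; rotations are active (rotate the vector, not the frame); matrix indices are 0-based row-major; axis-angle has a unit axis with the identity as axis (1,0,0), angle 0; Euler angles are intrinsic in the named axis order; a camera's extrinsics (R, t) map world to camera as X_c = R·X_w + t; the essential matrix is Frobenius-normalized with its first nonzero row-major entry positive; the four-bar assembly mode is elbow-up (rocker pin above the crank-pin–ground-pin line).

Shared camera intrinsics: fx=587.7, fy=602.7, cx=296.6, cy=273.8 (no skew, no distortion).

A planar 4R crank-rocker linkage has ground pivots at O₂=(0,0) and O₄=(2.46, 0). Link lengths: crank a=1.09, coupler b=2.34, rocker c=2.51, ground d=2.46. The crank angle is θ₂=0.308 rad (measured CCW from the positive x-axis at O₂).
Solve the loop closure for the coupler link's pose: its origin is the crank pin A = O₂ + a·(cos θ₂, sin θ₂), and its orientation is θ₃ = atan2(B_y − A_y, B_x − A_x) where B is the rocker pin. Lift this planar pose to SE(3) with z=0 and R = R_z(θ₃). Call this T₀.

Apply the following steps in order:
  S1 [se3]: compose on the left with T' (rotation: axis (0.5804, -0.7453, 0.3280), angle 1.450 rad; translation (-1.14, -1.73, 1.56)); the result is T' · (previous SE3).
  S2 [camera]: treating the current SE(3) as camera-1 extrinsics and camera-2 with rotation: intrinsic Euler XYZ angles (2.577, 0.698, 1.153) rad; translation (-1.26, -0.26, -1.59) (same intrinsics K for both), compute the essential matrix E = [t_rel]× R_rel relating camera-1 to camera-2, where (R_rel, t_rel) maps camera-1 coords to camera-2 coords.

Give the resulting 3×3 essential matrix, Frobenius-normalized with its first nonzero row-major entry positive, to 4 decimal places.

source (fourbar_fk): coupler pose = R=[0.4084 -0.9128 0.0000; 0.9128 0.4084 0.0000; 0.0000 0.0000 1.0000], t=(1.0387, 0.3304, 0.0000)
after S1 (compose_se3): R=[-0.4743 -0.6688 -0.5725; 0.5336 0.2988 -0.7912; 0.7002 -0.6807 0.2152], t=(-0.9403, -1.5857, 2.6218)
after S2 (essential): [0.2457 0.0177 0.0256; 0.1572 0.6635 0.1682; -0.6413 0.1844 -0.0132]

matrix = [0.2457 0.0177 0.0256; 0.1572 0.6635 0.1682; -0.6413 0.1844 -0.0132]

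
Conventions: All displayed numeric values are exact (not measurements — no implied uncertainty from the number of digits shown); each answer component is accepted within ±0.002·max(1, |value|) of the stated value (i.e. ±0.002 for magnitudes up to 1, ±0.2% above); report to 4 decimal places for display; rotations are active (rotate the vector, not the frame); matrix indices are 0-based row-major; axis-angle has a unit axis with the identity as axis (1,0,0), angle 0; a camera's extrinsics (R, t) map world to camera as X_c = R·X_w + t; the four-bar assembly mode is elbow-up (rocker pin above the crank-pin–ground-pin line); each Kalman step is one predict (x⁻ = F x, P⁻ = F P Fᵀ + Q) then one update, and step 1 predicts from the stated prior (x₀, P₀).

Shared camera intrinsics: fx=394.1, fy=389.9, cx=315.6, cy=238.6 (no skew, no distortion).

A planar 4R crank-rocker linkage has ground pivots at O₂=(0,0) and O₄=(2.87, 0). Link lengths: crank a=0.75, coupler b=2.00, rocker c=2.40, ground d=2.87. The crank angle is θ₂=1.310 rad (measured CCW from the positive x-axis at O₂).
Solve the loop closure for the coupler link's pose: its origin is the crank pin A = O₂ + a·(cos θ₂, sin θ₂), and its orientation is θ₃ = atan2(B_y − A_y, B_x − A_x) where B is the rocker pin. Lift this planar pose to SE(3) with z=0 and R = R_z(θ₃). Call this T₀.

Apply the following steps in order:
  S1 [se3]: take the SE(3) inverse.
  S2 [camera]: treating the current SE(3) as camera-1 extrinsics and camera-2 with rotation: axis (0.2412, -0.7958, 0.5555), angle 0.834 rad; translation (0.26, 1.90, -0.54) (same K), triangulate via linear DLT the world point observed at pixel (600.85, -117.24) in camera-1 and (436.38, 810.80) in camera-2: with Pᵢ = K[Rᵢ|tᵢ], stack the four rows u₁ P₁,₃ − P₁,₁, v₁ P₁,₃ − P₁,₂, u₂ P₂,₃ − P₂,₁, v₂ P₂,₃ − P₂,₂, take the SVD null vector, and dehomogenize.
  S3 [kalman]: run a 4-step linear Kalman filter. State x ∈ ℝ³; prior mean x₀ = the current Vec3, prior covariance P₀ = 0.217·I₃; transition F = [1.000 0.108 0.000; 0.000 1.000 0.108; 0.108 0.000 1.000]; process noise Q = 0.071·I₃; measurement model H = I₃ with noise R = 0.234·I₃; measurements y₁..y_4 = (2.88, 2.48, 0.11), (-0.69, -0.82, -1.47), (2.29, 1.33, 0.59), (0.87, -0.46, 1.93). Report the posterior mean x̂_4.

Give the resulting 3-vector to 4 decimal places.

result = (1.3488, 0.3208, 1.0102)

source (fourbar_fk): coupler pose = R=[0.7368 -0.6761 0.0000; 0.6761 0.7368 0.0000; 0.0000 0.0000 1.0000], t=(0.1934, 0.7246, 0.0000)
after S1 (invert_se3): R=[0.7368 0.6761 0.0000; -0.6761 0.7368 0.0000; 0.0000 0.0000 1.0000], t=(-0.6324, -0.4032, 0.0000)
after S2 (triangulate): (1.7996, 0.4689, 1.3963)
after S3 (kf_track): (1.3488, 0.3208, 1.0102)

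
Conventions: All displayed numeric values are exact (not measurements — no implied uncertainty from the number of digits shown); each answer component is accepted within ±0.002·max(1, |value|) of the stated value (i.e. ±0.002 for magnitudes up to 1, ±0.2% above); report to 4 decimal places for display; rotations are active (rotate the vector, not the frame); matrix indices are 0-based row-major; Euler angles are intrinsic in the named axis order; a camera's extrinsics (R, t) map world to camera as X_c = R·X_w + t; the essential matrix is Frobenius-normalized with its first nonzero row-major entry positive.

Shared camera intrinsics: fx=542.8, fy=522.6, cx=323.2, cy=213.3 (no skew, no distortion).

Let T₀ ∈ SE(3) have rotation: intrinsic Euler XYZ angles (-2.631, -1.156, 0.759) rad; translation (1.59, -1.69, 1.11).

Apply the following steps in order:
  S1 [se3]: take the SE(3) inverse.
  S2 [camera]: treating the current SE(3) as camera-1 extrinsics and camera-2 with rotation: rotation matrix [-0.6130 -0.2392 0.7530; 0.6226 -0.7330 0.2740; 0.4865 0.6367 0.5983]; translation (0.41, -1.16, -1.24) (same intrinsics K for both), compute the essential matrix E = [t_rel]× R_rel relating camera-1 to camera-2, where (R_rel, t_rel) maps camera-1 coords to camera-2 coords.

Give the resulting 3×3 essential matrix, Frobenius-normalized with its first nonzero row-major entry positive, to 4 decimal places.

after S1 (invert_se3): R=[0.2924 -0.2759 -0.9156; -0.2773 -0.9408 0.1949; -0.9152 0.1969 -0.3516], t=(0.0851, -1.3653, 2.1783)
after S2 (essential): [0.2728 0.1388 0.5771; -0.4400 0.0237 -0.0558; -0.4778 0.1437 0.3565]

matrix = [0.2728 0.1388 0.5771; -0.4400 0.0237 -0.0558; -0.4778 0.1437 0.3565]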